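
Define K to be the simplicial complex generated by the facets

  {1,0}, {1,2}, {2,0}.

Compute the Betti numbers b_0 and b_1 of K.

Take the total order 0 < 1 < 2 on the vertex set. Then K (dimension 1) consists of the simplices:

  0-simplices (3): [0], [1], [2]
  1-simplices (3): [0,1], [0,2], [1,2]

Hence C_0 ≅ Z^3, C_1 ≅ Z^3.

The boundary map ∂_1: C_1 → C_0 maps an edge to its endpoints' difference, ∂[p,q] = q − p. For instance
  ∂[0,1] = [1] − [0].
The 3×3 boundary matrix has rank 2 and Smith normal form diag(1,1).

Now H_k = ker ∂_k / im ∂_{k+1}, so:

  H_0: rank C_0 − rank ∂_1 = 3 − 2 = 1, and the invariant factors of ∂_1 are all 1, so H_0 = Z.
  H_1: rank ker ∂_1 − rank ∂_2 = (3 − 2) − 0 = 1, and there is no ∂_2, so H_1 = Z.

As a check, the Euler characteristic is 3 − 3 = 0, which agrees with 1 − 1 = 0.
(K is a triangulation of the circle S^1.)

Hence the Betti numbers are b_0 = 1, b_1 = 1.

b_0 = 1, b_1 = 1.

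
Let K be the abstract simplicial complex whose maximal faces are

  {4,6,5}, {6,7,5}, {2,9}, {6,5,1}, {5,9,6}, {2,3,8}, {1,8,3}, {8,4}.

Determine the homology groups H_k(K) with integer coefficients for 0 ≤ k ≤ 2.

Fix the vertex order 1 < 2 < 3 < 4 < 5 < 6 < 7 < 8 < 9 and write every simplex with vertices in increasing order. Then dim K = 2 and the simplices of K are:

  0-simplices (9): [1], [2], [3], [4], [5], [6], [7], [8], [9]
  1-simplices (16): [1,3], [1,5], [1,6], [1,8], [2,3], [2,8], [2,9], [3,8], [4,5], [4,6], [4,8], [5,6], [5,7], [5,9], [6,7], [6,9]
  2-simplices (6): [1,3,8], [1,5,6], [2,3,8], [4,5,6], [5,6,7], [5,6,9]

Hence C_0 ≅ Z^9, C_1 ≅ Z^16, C_2 ≅ Z^6.

Boundary ∂_1: C_1 → C_0 is given by ∂[p,q] = [q] − [p]. For instance
  ∂[3,8] = [8] − [3].
This gives a 9×16 integer matrix of rank 8; reducing to Smith normal form yields diagonal entries (1,1,1,1,1,1,1,1).

Boundary ∂_2: C_2 → C_1 sends each 2-simplex [p,q,r] to [q,r] − [p,r] + [p,q]. For instance
  ∂[1,3,8] = [3,8] − [1,8] + [1,3],
  ∂[5,6,9] = [6,9] − [5,9] + [5,6].
As a 16×6 matrix over Z this has rank 6, with invariant factors (1,1,1,1,1,1).

Computing H_k = (kernel of ∂_k) / (image of ∂_{k+1}):

  H_0: rank C_0 − rank ∂_1 = 9 − 8 = 1, and the invariant factors of ∂_1 are all 1, so H_0 ≅ Z.
  H_1: rank ker ∂_1 − rank ∂_2 = (16 − 8) − 6 = 2, and the invariant factors of ∂_2 are all 1, so H_1 ≅ Z^2.
  H_2: rank ker ∂_2 − rank ∂_3 = (6 − 6) − 0 = 0, and there is no ∂_3, so H_2 ≅ 0.

As a check, the Euler characteristic is 9 − 16 + 6 = -1, which agrees with 1 − 2 + 0 = -1.

H_0 ≅ Z,  H_1 ≅ Z^2,  H_2 = 0.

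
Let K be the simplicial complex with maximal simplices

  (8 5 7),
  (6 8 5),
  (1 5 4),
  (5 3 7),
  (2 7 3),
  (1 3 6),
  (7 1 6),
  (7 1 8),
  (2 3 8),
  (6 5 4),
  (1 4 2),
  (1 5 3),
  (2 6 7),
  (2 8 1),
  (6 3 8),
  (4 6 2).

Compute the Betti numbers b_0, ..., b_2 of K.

b_0 = 1, b_1 = 2, b_2 = 1.

We work with the vertex ordering 1 < 2 < 3 < 4 < 5 < 6 < 7 < 8. The simplices of K, each written with vertices in increasing order, are:

  0-simplices (8): [1], [2], [3], [4], [5], [6], [7], [8]
  1-simplices (24): (24 of them)
  2-simplices (16): [1,2,4], [1,2,8], [1,3,5], [1,3,6], [1,4,5], [1,6,7], [1,7,8], [2,3,7], [2,3,8], [2,4,6], [2,6,7], [3,5,7], [3,6,8], [4,5,6], [5,6,8], [5,7,8]

Hence C_0 ≅ Z^8, C_1 ≅ Z^24, C_2 ≅ Z^16.

∂_1: C_1 → C_0 maps an edge to its endpoints' difference, ∂[p,q] = q − p.
This gives a 8×24 integer matrix of rank 7; reducing to Smith normal form yields diagonal entries (1,1,1,1,1,1,1).

Boundary ∂_2: C_2 → C_1 maps a triangle to the signed sum of its edges. For instance
  ∂[2,6,7] = [6,7] − [2,7] + [2,6],
  ∂[1,2,4] = [2,4] − [1,4] + [1,2].
As a 24×16 matrix over Z this has rank 15, with invariant factors (1,1,1,1,1,1,1,1,1,1,1,1,1,1,1).

From H_k ≅ ker(∂_k) / im(∂_{k+1}) we obtain:

  H_0: rank C_0 − rank ∂_1 = 8 − 7 = 1, and the invariant factors of ∂_1 are all 1, so H_0 = Z.
  H_1: rank ker ∂_1 − rank ∂_2 = (24 − 7) − 15 = 2, and the invariant factors of ∂_2 are all 1, so H_1 = Z^2.
  H_2: rank ker ∂_2 − rank ∂_3 = (16 − 15) − 0 = 1, and there is no ∂_3, so H_2 = Z.

Hence the Betti numbers are b_0 = 1, b_1 = 2, b_2 = 1.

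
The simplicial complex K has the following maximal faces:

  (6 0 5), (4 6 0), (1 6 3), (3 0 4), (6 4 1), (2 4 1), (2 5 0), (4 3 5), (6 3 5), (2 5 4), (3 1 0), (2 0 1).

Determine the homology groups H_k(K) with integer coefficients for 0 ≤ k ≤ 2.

Fix the vertex order 0 < 1 < 2 < 3 < 4 < 5 < 6 and write every simplex with vertices in increasing order. Then dim K = 2 and the simplices of K are:

  0-simplices (7): [0], [1], [2], [3], [4], [5], [6]
  1-simplices (18): [0,1], [0,2], [0,3], [0,4], [0,5], [0,6], [1,2], [1,3], [1,4], [1,6], [2,4], [2,5], [3,4], [3,5], [3,6], [4,5], [4,6], [5,6]
  2-simplices (12): [0,1,2], [0,1,3], [0,2,5], [0,3,4], [0,4,6], [0,5,6], [1,2,4], [1,3,6], [1,4,6], [2,4,5], [3,4,5], [3,5,6]

so the chain groups are C_0 ≅ Z^7, C_1 ≅ Z^18, C_2 ≅ Z^12.

Boundary ∂_1: C_1 → C_0 is given by ∂[p,q] = [q] − [p].
As a 7×18 matrix over Z this has rank 6, with invariant factors (1,1,1,1,1,1).

The boundary map ∂_2: C_2 → C_1 acts by ∂[p,q,r] = [q,r] − [p,r] + [p,q]. For instance
  ∂[3,4,5] = [4,5] − [3,5] + [3,4],
  ∂[1,2,4] = [2,4] − [1,4] + [1,2].
As a 18×12 matrix over Z this has rank 12, with invariant factors (1,1,1,1,1,1,1,1,1,1,1,2).

Now H_k = ker ∂_k / im ∂_{k+1}, so:

  H_0: rank C_0 − rank ∂_1 = 7 − 6 = 1, and the invariant factors of ∂_1 are all 1, so H_0 = Z.
  H_1: rank ker ∂_1 − rank ∂_2 = (18 − 6) − 12 = 0, and ∂_2 has invariant factor 2 > 1, so H_1 = Z/2.
  H_2: rank ker ∂_2 − rank ∂_3 = (12 − 12) − 0 = 0, and there is no ∂_3, so H_2 = 0.

H_0 ≅ Z,  H_1 ≅ Z/2,  H_2 = 0.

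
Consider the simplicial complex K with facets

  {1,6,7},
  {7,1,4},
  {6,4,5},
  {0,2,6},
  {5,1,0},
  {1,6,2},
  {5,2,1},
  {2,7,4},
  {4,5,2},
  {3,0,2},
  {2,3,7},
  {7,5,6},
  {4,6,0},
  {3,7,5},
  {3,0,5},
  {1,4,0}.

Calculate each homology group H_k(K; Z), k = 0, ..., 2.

Take the total order 0 < 1 < 2 < 3 < 4 < 5 < 6 < 7 on the vertex set. Then K (dimension 2) consists of the simplices:

  0-simplices (8): [0], [1], [2], [3], [4], [5], [6], [7]
  1-simplices (24): (24 of them)
  2-simplices (16): [0,1,4], [0,1,5], [0,2,3], [0,2,6], [0,3,5], [0,4,6], [1,2,5], [1,2,6], [1,4,7], [1,6,7], [2,3,7], [2,4,5], [2,4,7], [3,5,7], [4,5,6], [5,6,7]

Hence C_0 ≅ Z^8, C_1 ≅ Z^24, C_2 ≅ Z^16.

Boundary ∂_1: C_1 → C_0 is given by ∂[p,q] = [q] − [p]. For instance
  ∂[2,7] = [7] − [2].
The resulting 8×24 matrix has rank 7, and its Smith normal form has invariant factors (1,1,1,1,1,1,1).

∂_2: C_2 → C_1 maps a triangle to the signed sum of its edges. For instance
  ∂[0,2,3] = [2,3] − [0,3] + [0,2],
  ∂[2,4,5] = [4,5] − [2,5] + [2,4].
The resulting 24×16 matrix has rank 15, and its Smith normal form has invariant factors (1,1,1,1,1,1,1,1,1,1,1,1,1,1,1).

Reading off H_k = ker ∂_k / im ∂_{k+1}:

  H_0: rank C_0 − rank ∂_1 = 8 − 7 = 1, and the invariant factors of ∂_1 are all 1, so H_0 ≅ Z.
  H_1: rank ker ∂_1 − rank ∂_2 = (24 − 7) − 15 = 2, and the invariant factors of ∂_2 are all 1, so H_1 ≅ Z^2.
  H_2: rank ker ∂_2 − rank ∂_3 = (16 − 15) − 0 = 1, and there is no ∂_3, so H_2 ≅ Z.

As a check, the Euler characteristic is 8 − 24 + 16 = 0, which agrees with 1 − 2 + 1 = 0.
(K is a triangulation of the torus T^2.)

H_0 ≅ Z,  H_1 ≅ Z^2,  H_2 ≅ Z.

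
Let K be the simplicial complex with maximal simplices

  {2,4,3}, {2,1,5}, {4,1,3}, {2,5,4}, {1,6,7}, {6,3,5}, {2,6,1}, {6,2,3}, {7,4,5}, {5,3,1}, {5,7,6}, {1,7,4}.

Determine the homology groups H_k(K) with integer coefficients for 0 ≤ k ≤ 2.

We work with the vertex ordering 1 < 2 < 3 < 4 < 5 < 6 < 7. The simplices of K, each written with vertices in increasing order, are:

  0-simplices (7): [1], [2], [3], [4], [5], [6], [7]
  1-simplices (18): [1,2], [1,3], [1,4], [1,5], [1,6], [1,7], [2,3], [2,4], [2,5], [2,6], [3,4], [3,5], [3,6], [4,5], [4,7], [5,6], [5,7], [6,7]
  2-simplices (12): [1,2,5], [1,2,6], [1,3,4], [1,3,5], [1,4,7], [1,6,7], [2,3,4], [2,3,6], [2,4,5], [3,5,6], [4,5,7], [5,6,7]

so the chain groups are C_0 ≅ Z^7, C_1 ≅ Z^18, C_2 ≅ Z^12.

The boundary map ∂_1: C_1 → C_0 maps an edge to its endpoints' difference, ∂[p,q] = q − p. For instance
  ∂[3,6] = [6] − [3].
As a 7×18 matrix over Z this has rank 6, with invariant factors (1,1,1,1,1,1).

The boundary map ∂_2: C_2 → C_1 acts by ∂[p,q,r] = [q,r] − [p,r] + [p,q]. For instance
  ∂[3,5,6] = [5,6] − [3,6] + [3,5],
  ∂[2,4,5] = [4,5] − [2,5] + [2,4].
The 18×12 boundary matrix has rank 12 and Smith normal form diag(1,1,1,1,1,1,1,1,1,1,1,2).

From H_k ≅ ker(∂_k) / im(∂_{k+1}) we obtain:

  H_0: rank C_0 − rank ∂_1 = 7 − 6 = 1, and the invariant factors of ∂_1 are all 1, so H_0 = Z.
  H_1: rank ker ∂_1 − rank ∂_2 = (18 − 6) − 12 = 0, and ∂_2 has invariant factor 2 > 1, so H_1 = Z/2.
  H_2: rank ker ∂_2 − rank ∂_3 = (12 − 12) − 0 = 0, and there is no ∂_3, so H_2 = 0.

(K is a triangulation of the real projective plane RP^2.)

H_0 ≅ Z,  H_1 ≅ Z/2,  H_2 = 0.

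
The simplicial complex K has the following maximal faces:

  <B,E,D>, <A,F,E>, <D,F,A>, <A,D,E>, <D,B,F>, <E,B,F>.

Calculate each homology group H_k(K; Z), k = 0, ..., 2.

We work with the vertex ordering A < B < D < E < F. The simplices of K, each written with vertices in increasing order, are:

  0-simplices (5): A, B, D, E, F
  1-simplices (9): AD, AE, AF, BD, BE, BF, DE, DF, EF
  2-simplices (6): ADE, ADF, AEF, BDE, BDF, BEF

giving chain groups C_0 ≅ Z^5, C_1 ≅ Z^9, C_2 ≅ Z^6.

The boundary map ∂_1: C_1 → C_0 sends each edge [p,q] (with p < q) to q − p. For instance
  ∂BE = E − B.
This gives a 5×9 integer matrix of rank 4; reducing to Smith normal form yields diagonal entries (1,1,1,1).

The boundary map ∂_2: C_2 → C_1 maps a triangle to the signed sum of its edges. For instance
  ∂AEF = EF − AF + AE,
  ∂ADF = DF − AF + AD.
This gives a 9×6 integer matrix of rank 5; reducing to Smith normal form yields diagonal entries (1,1,1,1,1).

Reading off H_k = ker ∂_k / im ∂_{k+1}:

  H_0: rank C_0 − rank ∂_1 = 5 − 4 = 1, and the invariant factors of ∂_1 are all 1, so H_0 ≅ Z.
  H_1: rank ker ∂_1 − rank ∂_2 = (9 − 4) − 5 = 0, and the invariant factors of ∂_2 are all 1, so H_1 ≅ 0.
  H_2: rank ker ∂_2 − rank ∂_3 = (6 − 5) − 0 = 1, and there is no ∂_3, so H_2 ≅ Z.

H_0 ≅ Z,  H_1 = 0,  H_2 ≅ Z.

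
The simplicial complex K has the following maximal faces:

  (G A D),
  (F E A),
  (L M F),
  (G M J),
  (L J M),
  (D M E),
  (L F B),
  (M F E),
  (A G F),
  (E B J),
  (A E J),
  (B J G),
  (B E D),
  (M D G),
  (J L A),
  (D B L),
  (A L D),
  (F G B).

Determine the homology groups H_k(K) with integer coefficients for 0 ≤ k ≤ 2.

H_0 = Z,  H_1 = Z^2,  H_2 = Z.

Fix the vertex order A < B < D < E < F < G < J < L < M and write every simplex with vertices in increasing order. Then dim K = 2 and the simplices of K are:

  0-simplices (9): A, B, D, E, F, G, J, L, M
  1-simplices (27): AD, AE, AF, AG, AJ, AL, BD, BE, BF, BG, BJ, BL, DE, DG, DL, DM, EF, EJ, EM, FG, FL, FM, GJ, GM, JL, JM, LM
  2-simplices (18): ADG, ADL, AEF, AEJ, AFG, AJL, BDE, BDL, BEJ, BFG, BFL, BGJ, DEM, DGM, EFM, FLM, GJM, JLM

so the chain groups are C_0 ≅ Z^9, C_1 ≅ Z^27, C_2 ≅ Z^18.

Boundary ∂_1: C_1 → C_0 is given by ∂[p,q] = [q] − [p].
This gives a 9×27 integer matrix of rank 8; reducing to Smith normal form yields diagonal entries (1,1,1,1,1,1,1,1).

The boundary map ∂_2: C_2 → C_1 acts by ∂[p,q,r] = [q,r] − [p,r] + [p,q]. For instance
  ∂DGM = GM − DM + DG,
  ∂BGJ = GJ − BJ + BG.
The resulting 27×18 matrix has rank 17, and its Smith normal form has invariant factors (1,1,1,1,1,1,1,1,1,1,1,1,1,1,1,1,1).

Computing H_k = (kernel of ∂_k) / (image of ∂_{k+1}):

  H_0: rank C_0 − rank ∂_1 = 9 − 8 = 1, and the invariant factors of ∂_1 are all 1, so H_0 = Z.
  H_1: rank ker ∂_1 − rank ∂_2 = (27 − 8) − 17 = 2, and the invariant factors of ∂_2 are all 1, so H_1 = Z^2.
  H_2: rank ker ∂_2 − rank ∂_3 = (18 − 17) − 0 = 1, and there is no ∂_3, so H_2 = Z.

(K is a triangulation of the torus T^2.)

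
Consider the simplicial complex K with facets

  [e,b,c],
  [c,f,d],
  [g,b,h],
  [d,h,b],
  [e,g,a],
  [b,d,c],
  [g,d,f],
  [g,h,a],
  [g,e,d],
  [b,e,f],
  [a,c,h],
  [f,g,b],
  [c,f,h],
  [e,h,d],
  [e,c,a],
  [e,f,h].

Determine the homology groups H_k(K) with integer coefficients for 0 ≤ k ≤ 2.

K has 8 vertices, 24 edges, 16 triangles.
rank ∂_0 = 0, rank ∂_1 = 7 ⇒ b_0 = 8 − 0 − 7 = 1; all invariant factors of ∂_1 are 1 so no torsion. So H_0 ≅ Z.
rank ∂_1 = 7, rank ∂_2 = 15 ⇒ b_1 = 24 − 7 − 15 = 2; all invariant factors of ∂_2 are 1 so no torsion. So H_1 ≅ Z^2.
rank ∂_2 = 15, rank ∂_3 = 0 ⇒ b_2 = 16 − 15 − 0 = 1. So H_2 ≅ Z.

H_0 = Z,  H_1 = Z^2,  H_2 = Z.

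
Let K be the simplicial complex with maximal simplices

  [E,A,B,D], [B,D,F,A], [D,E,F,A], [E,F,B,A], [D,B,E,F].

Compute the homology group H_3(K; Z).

We work with the vertex ordering A < B < D < E < F. The simplices of K, each written with vertices in increasing order, are:

  0-simplices (5): A, B, D, E, F
  1-simplices (10): AB, AD, AE, AF, BD, BE, BF, DE, DF, EF
  2-simplices (10): ABD, ABE, ABF, ADE, ADF, AEF, BDE, BDF, BEF, DEF
  3-simplices (5): ABDE, ABDF, ABEF, ADEF, BDEF

Hence C_0 ≅ Z^5, C_1 ≅ Z^10, C_2 ≅ Z^10, C_3 ≅ Z^5.

Boundary ∂_1: C_1 → C_0 maps an edge to its endpoints' difference, ∂[p,q] = q − p. For instance
  ∂EF = F − E.
This gives a 5×10 integer matrix of rank 4; reducing to Smith normal form yields diagonal entries (1,1,1,1).

The boundary map ∂_2: C_2 → C_1 acts by ∂[p,q,r] = [q,r] − [p,r] + [p,q]. For instance
  ∂DEF = EF − DF + DE,
  ∂BEF = EF − BF + BE.
As a 10×10 matrix over Z this has rank 6, with invariant factors (1,1,1,1,1,1).

The boundary map ∂_3: C_3 → C_2 sends each 3-simplex σ to the alternating sum Σ_i (−1)^i (σ with its i-th vertex removed). For instance
  ∂BDEF = DEF − BEF + BDF − BDE,
  ∂ABDF = BDF − ADF + ABF − ABD.
This gives a 10×5 integer matrix of rank 4; reducing to Smith normal form yields diagonal entries (1,1,1,1).

Reading off H_k = ker ∂_k / im ∂_{k+1}:

  H_3: rank ker ∂_3 − rank ∂_4 = (5 − 4) − 0 = 1, and there is no ∂_4, so H_3 = Z.

H_3 = Z.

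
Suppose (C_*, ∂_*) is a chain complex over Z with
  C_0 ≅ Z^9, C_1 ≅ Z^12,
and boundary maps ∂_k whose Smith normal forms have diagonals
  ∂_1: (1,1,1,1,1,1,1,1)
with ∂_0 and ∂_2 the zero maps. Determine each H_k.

H_0: b_0 = 9 − 0 − 8 = 1; torsion from ∂_1 factors > 1: none. So H_0 = Z.
H_1: b_1 = 12 − 8 − 0 = 4; torsion from ∂_2 factors > 1: none. So H_1 = Z^4.

H_0 = Z,  H_1 = Z^4.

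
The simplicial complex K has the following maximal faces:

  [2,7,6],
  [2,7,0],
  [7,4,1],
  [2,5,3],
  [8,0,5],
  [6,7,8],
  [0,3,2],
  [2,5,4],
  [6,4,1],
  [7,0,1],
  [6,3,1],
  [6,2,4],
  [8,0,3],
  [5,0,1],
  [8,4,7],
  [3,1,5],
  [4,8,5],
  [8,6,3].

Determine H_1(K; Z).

H_1 ≅ Z ⊕ Z/2.

Order the vertices as 0 < 1 < 2 < 3 < 4 < 5 < 6 < 7 < 8. Listing each simplex with vertices in this order, K has dimension 2 with simplices:

  0-simplices (9): [0], [1], [2], [3], [4], [5], [6], [7], [8]
  1-simplices (27): (27 of them)
  2-simplices (18): [0,1,5], [0,1,7], [0,2,3], [0,2,7], [0,3,8], [0,5,8], [1,3,5], [1,3,6], [1,4,6], [1,4,7], [2,3,5], [2,4,5], [2,4,6], [2,6,7], [3,6,8], [4,5,8], [4,7,8], [6,7,8]

Hence C_0 ≅ Z^9, C_1 ≅ Z^27, C_2 ≅ Z^18.

∂_1: C_1 → C_0 sends each edge [p,q] (with p < q) to q − p. For instance
  ∂[3,6] = [6] − [3].
The 9×27 boundary matrix has rank 8 and Smith normal form diag(1,1,1,1,1,1,1,1).

∂_2: C_2 → C_1 acts by ∂[p,q,r] = [q,r] − [p,r] + [p,q]. For instance
  ∂[1,3,5] = [3,5] − [1,5] + [1,3],
  ∂[1,4,6] = [4,6] − [1,6] + [1,4].
As a 27×18 matrix over Z this has rank 18, with invariant factors (1,1,1,1,1,1,1,1,1,1,1,1,1,1,1,1,1,2).

Computing H_k = (kernel of ∂_k) / (image of ∂_{k+1}):

  H_1: rank ker ∂_1 − rank ∂_2 = (27 − 8) − 18 = 1, and ∂_2 has invariant factor 2 > 1, so H_1 = Z ⊕ Z/2.

(K is a triangulation of the Klein bottle.)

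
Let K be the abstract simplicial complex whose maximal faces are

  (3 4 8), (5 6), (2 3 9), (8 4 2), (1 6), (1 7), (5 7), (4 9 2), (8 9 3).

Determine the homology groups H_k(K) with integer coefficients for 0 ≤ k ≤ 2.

Order the vertices as 1 < 2 < 3 < 4 < 5 < 6 < 7 < 8 < 9. Listing each simplex with vertices in this order, K has dimension 2 with simplices:

  0-simplices (9): [1], [2], [3], [4], [5], [6], [7], [8], [9]
  1-simplices (14): [1,6], [1,7], [2,3], [2,4], [2,8], [2,9], [3,4], [3,8], [3,9], [4,8], [4,9], [5,6], [5,7], [8,9]
  2-simplices (5): [2,3,9], [2,4,8], [2,4,9], [3,4,8], [3,8,9]

giving chain groups C_0 ≅ Z^9, C_1 ≅ Z^14, C_2 ≅ Z^5.

The boundary map ∂_1: C_1 → C_0 is given by ∂[p,q] = [q] − [p].
This gives a 9×14 integer matrix of rank 7; reducing to Smith normal form yields diagonal entries (1,1,1,1,1,1,1).

∂_2: C_2 → C_1 acts by ∂[p,q,r] = [q,r] − [p,r] + [p,q]. For instance
  ∂[3,8,9] = [8,9] − [3,9] + [3,8],
  ∂[2,3,9] = [3,9] − [2,9] + [2,3].
As a 14×5 matrix over Z this has rank 5, with invariant factors (1,1,1,1,1).

Computing H_k = (kernel of ∂_k) / (image of ∂_{k+1}):

  H_0: rank C_0 − rank ∂_1 = 9 − 7 = 2, and the invariant factors of ∂_1 are all 1, so H_0 ≅ Z^2.
  H_1: rank ker ∂_1 − rank ∂_2 = (14 − 7) − 5 = 2, and the invariant factors of ∂_2 are all 1, so H_1 ≅ Z^2.
  H_2: rank ker ∂_2 − rank ∂_3 = (5 − 5) − 0 = 0, and there is no ∂_3, so H_2 ≅ 0.

As a check, the Euler characteristic is 9 − 14 + 5 = 0, which agrees with 2 − 2 + 0 = 0.
(K is a triangulation of the disjoint union of the Möbius band and the circle S^1.)

H_0 = Z^2,  H_1 = Z^2,  H_2 = 0.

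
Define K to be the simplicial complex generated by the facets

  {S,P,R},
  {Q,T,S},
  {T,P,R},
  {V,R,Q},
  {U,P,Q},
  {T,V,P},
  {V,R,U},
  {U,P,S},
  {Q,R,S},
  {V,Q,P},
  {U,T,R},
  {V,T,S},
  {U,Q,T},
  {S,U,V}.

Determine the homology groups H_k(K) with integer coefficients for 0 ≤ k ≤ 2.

H_0 = Z,  H_1 = Z^2,  H_2 = Z.

Order the vertices as P < Q < R < S < T < U < V. Listing each simplex with vertices in this order, K has dimension 2 with simplices:

  0-simplices (7): P, Q, R, S, T, U, V
  1-simplices (21): PQ, PR, PS, PT, PU, PV, QR, QS, QT, QU, QV, RS, RT, RU, RV, ST, SU, SV, TU, TV, UV
  2-simplices (14): PQU, PQV, PRS, PRT, PSU, PTV, QRS, QRV, QST, QTU, RTU, RUV, STV, SUV

so the chain groups are C_0 ≅ Z^7, C_1 ≅ Z^21, C_2 ≅ Z^14.

Boundary ∂_1: C_1 → C_0 is given by ∂[p,q] = [q] − [p]. For instance
  ∂PQ = Q − P.
The 7×21 boundary matrix has rank 6 and Smith normal form diag(1,1,1,1,1,1).

Boundary ∂_2: C_2 → C_1 sends each 2-simplex [p,q,r] to [q,r] − [p,r] + [p,q]. For instance
  ∂QRV = RV − QV + QR,
  ∂PQV = QV − PV + PQ.
The resulting 21×14 matrix has rank 13, and its Smith normal form has invariant factors (1,1,1,1,1,1,1,1,1,1,1,1,1).

Reading off H_k = ker ∂_k / im ∂_{k+1}:

  H_0: rank C_0 − rank ∂_1 = 7 − 6 = 1, and the invariant factors of ∂_1 are all 1, so H_0 = Z.
  H_1: rank ker ∂_1 − rank ∂_2 = (21 − 6) − 13 = 2, and the invariant factors of ∂_2 are all 1, so H_1 = Z^2.
  H_2: rank ker ∂_2 − rank ∂_3 = (14 − 13) − 0 = 1, and there is no ∂_3, so H_2 = Z.

(K is a triangulation of the torus T^2.)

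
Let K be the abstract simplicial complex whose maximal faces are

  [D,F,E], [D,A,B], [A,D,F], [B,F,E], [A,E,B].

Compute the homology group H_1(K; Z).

H_1 ≅ Z.

Take the total order A < B < D < E < F on the vertex set. Then K (dimension 2) consists of the simplices:

  0-simplices (5): A, B, D, E, F
  1-simplices (10): AB, AD, AE, AF, BD, BE, BF, DE, DF, EF
  2-simplices (5): ABD, ABE, ADF, BEF, DEF

so the chain groups are C_0 ≅ Z^5, C_1 ≅ Z^10, C_2 ≅ Z^5.

Boundary ∂_1: C_1 → C_0 sends each edge [p,q] (with p < q) to q − p. For instance
  ∂AE = E − A.
The 5×10 boundary matrix has rank 4 and Smith normal form diag(1,1,1,1).

The boundary map ∂_2: C_2 → C_1 sends each 2-simplex [p,q,r] to [q,r] − [p,r] + [p,q]. For instance
  ∂ABE = BE − AE + AB,
  ∂DEF = EF − DF + DE.
As a 10×5 matrix over Z this has rank 5, with invariant factors (1,1,1,1,1).

Computing H_k = (kernel of ∂_k) / (image of ∂_{k+1}):

  H_1: rank ker ∂_1 − rank ∂_2 = (10 − 4) − 5 = 1, and the invariant factors of ∂_2 are all 1, so H_1 ≅ Z.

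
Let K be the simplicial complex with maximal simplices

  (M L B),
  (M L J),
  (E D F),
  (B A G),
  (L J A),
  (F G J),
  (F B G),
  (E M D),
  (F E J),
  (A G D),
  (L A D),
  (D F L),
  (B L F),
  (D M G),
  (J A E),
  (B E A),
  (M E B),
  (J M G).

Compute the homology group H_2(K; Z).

H_2 = Z.

We work with the vertex ordering A < B < D < E < F < G < J < L < M. The simplices of K, each written with vertices in increasing order, are:

  0-simplices (9): A, B, D, E, F, G, J, L, M
  1-simplices (27): AB, AD, AE, AG, AJ, AL, BE, BF, BG, BL, BM, DE, DF, DG, DL, DM, EF, EJ, EM, FG, FJ, FL, GJ, GM, JL, JM, LM
  2-simplices (18): ABE, ABG, ADG, ADL, AEJ, AJL, BEM, BFG, BFL, BLM, DEF, DEM, DFL, DGM, EFJ, FGJ, GJM, JLM

Hence C_0 ≅ Z^9, C_1 ≅ Z^27, C_2 ≅ Z^18.

Boundary ∂_1: C_1 → C_0 sends each edge [p,q] (with p < q) to q − p. For instance
  ∂AJ = J − A.
The 9×27 boundary matrix has rank 8 and Smith normal form diag(1,1,1,1,1,1,1,1).

∂_2: C_2 → C_1 sends each 2-simplex [p,q,r] to [q,r] − [p,r] + [p,q]. For instance
  ∂EFJ = FJ − EJ + EF,
  ∂AJL = JL − AL + AJ.
The 27×18 boundary matrix has rank 17 and Smith normal form diag(1,1,1,1,1,1,1,1,1,1,1,1,1,1,1,1,1).

Reading off H_k = ker ∂_k / im ∂_{k+1}:

  H_2: rank ker ∂_2 − rank ∂_3 = (18 − 17) − 0 = 1, and there is no ∂_3, so H_2 = Z.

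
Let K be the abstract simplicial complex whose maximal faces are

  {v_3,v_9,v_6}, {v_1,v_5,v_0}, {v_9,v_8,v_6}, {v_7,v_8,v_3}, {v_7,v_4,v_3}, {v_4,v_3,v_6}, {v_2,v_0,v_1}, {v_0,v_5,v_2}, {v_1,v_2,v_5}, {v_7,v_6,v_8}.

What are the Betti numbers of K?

Take the total order v_0 < v_1 < v_2 < v_3 < v_4 < v_5 < v_6 < v_7 < v_8 < v_9 on the vertex set. Then K (dimension 2) consists of the simplices:

  0-simplices (10): [v_0], [v_1], [v_2], [v_3], [v_4], [v_5], [v_6], [v_7], [v_8], [v_9]
  1-simplices (18): (18 of them)
  2-simplices (10): [v_0,v_1,v_2], [v_0,v_1,v_5], [v_0,v_2,v_5], [v_1,v_2,v_5], [v_3,v_4,v_6], [v_3,v_4,v_7], [v_3,v_6,v_9], [v_3,v_7,v_8], [v_6,v_7,v_8], [v_6,v_8,v_9]

giving chain groups C_0 ≅ Z^10, C_1 ≅ Z^18, C_2 ≅ Z^10.

∂_1: C_1 → C_0 sends each edge [p,q] (with p < q) to q − p. For instance
  ∂[v_2,v_5] = [v_5] − [v_2].
This gives a 10×18 integer matrix of rank 8; reducing to Smith normal form yields diagonal entries (1,1,1,1,1,1,1,1).

The boundary map ∂_2: C_2 → C_1 maps a triangle to the signed sum of its edges. For instance
  ∂[v_0,v_1,v_5] = [v_1,v_5] − [v_0,v_5] + [v_0,v_1],
  ∂[v_3,v_7,v_8] = [v_7,v_8] − [v_3,v_8] + [v_3,v_7].
The 18×10 boundary matrix has rank 9 and Smith normal form diag(1,1,1,1,1,1,1,1,1).

Reading off H_k = ker ∂_k / im ∂_{k+1}:

  H_0: rank C_0 − rank ∂_1 = 10 − 8 = 2, and the invariant factors of ∂_1 are all 1, so H_0 ≅ Z^2.
  H_1: rank ker ∂_1 − rank ∂_2 = (18 − 8) − 9 = 1, and the invariant factors of ∂_2 are all 1, so H_1 ≅ Z.
  H_2: rank ker ∂_2 − rank ∂_3 = (10 − 9) − 0 = 1, and there is no ∂_3, so H_2 ≅ Z.

As a check, the Euler characteristic is 10 − 18 + 10 = 2, which agrees with 2 − 1 + 1 = 2.

Hence the Betti numbers are b_0 = 2, b_1 = 1, b_2 = 1.

b_0 = 2, b_1 = 1, b_2 = 1.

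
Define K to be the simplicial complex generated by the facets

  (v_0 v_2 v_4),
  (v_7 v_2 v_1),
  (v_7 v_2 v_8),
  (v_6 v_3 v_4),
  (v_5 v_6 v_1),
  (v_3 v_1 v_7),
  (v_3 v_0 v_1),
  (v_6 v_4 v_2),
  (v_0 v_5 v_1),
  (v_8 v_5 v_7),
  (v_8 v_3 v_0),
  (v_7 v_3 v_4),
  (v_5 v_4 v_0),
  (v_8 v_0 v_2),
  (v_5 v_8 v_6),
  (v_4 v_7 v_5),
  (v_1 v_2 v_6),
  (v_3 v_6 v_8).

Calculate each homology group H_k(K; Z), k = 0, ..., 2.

Order the vertices as v_0 < v_1 < v_2 < v_3 < v_4 < v_5 < v_6 < v_7 < v_8. Listing each simplex with vertices in this order, K has dimension 2 with simplices:

  0-simplices (9): [v_0], [v_1], [v_2], [v_3], [v_4], [v_5], [v_6], [v_7], [v_8]
  1-simplices (27): (27 of them)
  2-simplices (18): (18 of them)

giving chain groups C_0 ≅ Z^9, C_1 ≅ Z^27, C_2 ≅ Z^18.

The boundary map ∂_1: C_1 → C_0 is given by ∂[p,q] = [q] − [p].
This gives a 9×27 integer matrix of rank 8; reducing to Smith normal form yields diagonal entries (1,1,1,1,1,1,1,1).

∂_2: C_2 → C_1 maps a triangle to the signed sum of its edges. For instance
  ∂[v_3,v_6,v_8] = [v_6,v_8] − [v_3,v_8] + [v_3,v_6],
  ∂[v_3,v_4,v_6] = [v_4,v_6] − [v_3,v_6] + [v_3,v_4].
The 27×18 boundary matrix has rank 17 and Smith normal form diag(1,1,1,1,1,1,1,1,1,1,1,1,1,1,1,1,1).

Computing H_k = (kernel of ∂_k) / (image of ∂_{k+1}):

  H_0: rank C_0 − rank ∂_1 = 9 − 8 = 1, and the invariant factors of ∂_1 are all 1, so H_0 ≅ Z.
  H_1: rank ker ∂_1 − rank ∂_2 = (27 − 8) − 17 = 2, and the invariant factors of ∂_2 are all 1, so H_1 ≅ Z^2.
  H_2: rank ker ∂_2 − rank ∂_3 = (18 − 17) − 0 = 1, and there is no ∂_3, so H_2 ≅ Z.

H_0 ≅ Z,  H_1 ≅ Z^2,  H_2 ≅ Z.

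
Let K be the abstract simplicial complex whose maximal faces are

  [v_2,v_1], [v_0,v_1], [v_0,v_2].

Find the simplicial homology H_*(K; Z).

Fix the vertex order v_0 < v_1 < v_2 and write every simplex with vertices in increasing order. Then dim K = 1 and the simplices of K are:

  0-simplices (3): [v_0], [v_1], [v_2]
  1-simplices (3): [v_0,v_1], [v_0,v_2], [v_1,v_2]

Hence C_0 ≅ Z^3, C_1 ≅ Z^3.

Boundary ∂_1: C_1 → C_0 maps an edge to its endpoints' difference, ∂[p,q] = q − p.
The resulting 3×3 matrix has rank 2, and its Smith normal form has invariant factors (1,1).

From H_k ≅ ker(∂_k) / im(∂_{k+1}) we obtain:

  H_0: rank C_0 − rank ∂_1 = 3 − 2 = 1, and the invariant factors of ∂_1 are all 1, so H_0 = Z.
  H_1: rank ker ∂_1 − rank ∂_2 = (3 − 2) − 0 = 1, and there is no ∂_2, so H_1 = Z.

As a check, the Euler characteristic is 3 − 3 = 0, which agrees with 1 − 1 = 0.

H_0 = Z,  H_1 = Z.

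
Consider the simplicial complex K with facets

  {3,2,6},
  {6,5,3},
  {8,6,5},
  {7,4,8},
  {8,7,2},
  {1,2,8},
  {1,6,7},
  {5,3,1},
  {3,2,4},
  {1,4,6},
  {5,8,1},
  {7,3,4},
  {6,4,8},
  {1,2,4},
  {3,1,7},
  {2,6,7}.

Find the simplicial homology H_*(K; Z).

H_0 = Z,  H_1 = Z^2,  H_2 = Z.

Take the total order 1 < 2 < 3 < 4 < 5 < 6 < 7 < 8 on the vertex set. Then K (dimension 2) consists of the simplices:

  0-simplices (8): [1], [2], [3], [4], [5], [6], [7], [8]
  1-simplices (24): (24 of them)
  2-simplices (16): [1,2,4], [1,2,8], [1,3,5], [1,3,7], [1,4,6], [1,5,8], [1,6,7], [2,3,4], [2,3,6], [2,6,7], [2,7,8], [3,4,7], [3,5,6], [4,6,8], [4,7,8], [5,6,8]

Hence C_0 ≅ Z^8, C_1 ≅ Z^24, C_2 ≅ Z^16.

The boundary map ∂_1: C_1 → C_0 is given by ∂[p,q] = [q] − [p].
As a 8×24 matrix over Z this has rank 7, with invariant factors (1,1,1,1,1,1,1).

The boundary map ∂_2: C_2 → C_1 acts by ∂[p,q,r] = [q,r] − [p,r] + [p,q]. For instance
  ∂[1,3,5] = [3,5] − [1,5] + [1,3],
  ∂[3,5,6] = [5,6] − [3,6] + [3,5].
This gives a 24×16 integer matrix of rank 15; reducing to Smith normal form yields diagonal entries (1,1,1,1,1,1,1,1,1,1,1,1,1,1,1).

Computing H_k = (kernel of ∂_k) / (image of ∂_{k+1}):

  H_0: rank C_0 − rank ∂_1 = 8 − 7 = 1, and the invariant factors of ∂_1 are all 1, so H_0 ≅ Z.
  H_1: rank ker ∂_1 − rank ∂_2 = (24 − 7) − 15 = 2, and the invariant factors of ∂_2 are all 1, so H_1 ≅ Z^2.
  H_2: rank ker ∂_2 − rank ∂_3 = (16 − 15) − 0 = 1, and there is no ∂_3, so H_2 ≅ Z.

(K is a triangulation of the torus T^2.)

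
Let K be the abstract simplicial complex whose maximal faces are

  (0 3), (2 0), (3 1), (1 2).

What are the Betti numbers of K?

b_0 = 1, b_1 = 1.

Fix the vertex order 0 < 1 < 2 < 3 and write every simplex with vertices in increasing order. Then dim K = 1 and the simplices of K are:

  0-simplices (4): [0], [1], [2], [3]
  1-simplices (4): [0,2], [0,3], [1,2], [1,3]

so the chain groups are C_0 ≅ Z^4, C_1 ≅ Z^4.

The boundary map ∂_1: C_1 → C_0 is given by ∂[p,q] = [q] − [p].
The 4×4 boundary matrix has rank 3 and Smith normal form diag(1,1,1).

Reading off H_k = ker ∂_k / im ∂_{k+1}:

  H_0: rank C_0 − rank ∂_1 = 4 − 3 = 1, and the invariant factors of ∂_1 are all 1, so H_0 = Z.
  H_1: rank ker ∂_1 − rank ∂_2 = (4 − 3) − 0 = 1, and there is no ∂_2, so H_1 = Z.

(K is a triangulation of the circle S^1.)

Hence the Betti numbers are b_0 = 1, b_1 = 1.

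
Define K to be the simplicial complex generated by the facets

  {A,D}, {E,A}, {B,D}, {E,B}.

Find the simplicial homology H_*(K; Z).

H_0 = Z,  H_1 = Z.

K has 4 vertices, 4 edges.
rank ∂_0 = 0, rank ∂_1 = 3 ⇒ b_0 = 4 − 0 − 3 = 1; all invariant factors of ∂_1 are 1 so no torsion. So H_0 ≅ Z.
rank ∂_1 = 3, rank ∂_2 = 0 ⇒ b_1 = 4 − 3 − 0 = 1. So H_1 ≅ Z.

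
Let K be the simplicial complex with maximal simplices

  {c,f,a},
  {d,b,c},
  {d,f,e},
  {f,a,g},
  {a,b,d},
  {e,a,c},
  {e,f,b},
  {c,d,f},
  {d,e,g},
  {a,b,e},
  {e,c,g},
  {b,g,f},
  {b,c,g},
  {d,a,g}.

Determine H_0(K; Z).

Fix the vertex order a < b < c < d < e < f < g and write every simplex with vertices in increasing order. Then dim K = 2 and the simplices of K are:

  0-simplices (7): a, b, c, d, e, f, g
  1-simplices (21): ab, ac, ad, ae, af, ag, bc, bd, be, bf, bg, cd, ce, cf, cg, de, df, dg, ef, eg, fg
  2-simplices (14): abd, abe, ace, acf, adg, afg, bcd, bcg, bef, bfg, cdf, ceg, def, deg

giving chain groups C_0 ≅ Z^7, C_1 ≅ Z^21, C_2 ≅ Z^14.

∂_1: C_1 → C_0 sends each edge [p,q] (with p < q) to q − p. For instance
  ∂bf = f − b.
As a 7×21 matrix over Z this has rank 6, with invariant factors (1,1,1,1,1,1).

The boundary map ∂_2: C_2 → C_1 maps a triangle to the signed sum of its edges. For instance
  ∂afg = fg − ag + af,
  ∂abd = bd − ad + ab.
As a 21×14 matrix over Z this has rank 13, with invariant factors (1,1,1,1,1,1,1,1,1,1,1,1,1).

Computing H_k = (kernel of ∂_k) / (image of ∂_{k+1}):

  H_0: rank C_0 − rank ∂_1 = 7 − 6 = 1, and the invariant factors of ∂_1 are all 1, so H_0 ≅ Z.

(K is a triangulation of the torus T^2.)

H_0 = Z.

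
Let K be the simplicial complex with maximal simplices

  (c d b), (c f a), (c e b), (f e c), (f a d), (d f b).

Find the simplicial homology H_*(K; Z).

K has 6 vertices, 12 edges, 6 triangles.
rank ∂_0 = 0, rank ∂_1 = 5 ⇒ b_0 = 6 − 0 − 5 = 1; all invariant factors of ∂_1 are 1 so no torsion. So H_0 ≅ Z.
rank ∂_1 = 5, rank ∂_2 = 6 ⇒ b_1 = 12 − 5 − 6 = 1; all invariant factors of ∂_2 are 1 so no torsion. So H_1 ≅ Z.
rank ∂_2 = 6, rank ∂_3 = 0 ⇒ b_2 = 6 − 6 − 0 = 0. So H_2 ≅ 0.

H_0 = Z,  H_1 = Z,  H_2 = 0.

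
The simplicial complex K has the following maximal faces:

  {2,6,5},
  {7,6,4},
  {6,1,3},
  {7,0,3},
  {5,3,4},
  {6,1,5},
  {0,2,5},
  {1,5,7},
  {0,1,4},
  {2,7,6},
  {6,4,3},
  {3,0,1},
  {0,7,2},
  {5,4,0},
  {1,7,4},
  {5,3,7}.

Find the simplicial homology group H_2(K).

Order the vertices as 0 < 1 < 2 < 3 < 4 < 5 < 6 < 7. Listing each simplex with vertices in this order, K has dimension 2 with simplices:

  0-simplices (8): [0], [1], [2], [3], [4], [5], [6], [7]
  1-simplices (24): (24 of them)
  2-simplices (16): [0,1,3], [0,1,4], [0,2,5], [0,2,7], [0,3,7], [0,4,5], [1,3,6], [1,4,7], [1,5,6], [1,5,7], [2,5,6], [2,6,7], [3,4,5], [3,4,6], [3,5,7], [4,6,7]

Hence C_0 ≅ Z^8, C_1 ≅ Z^24, C_2 ≅ Z^16.

∂_1: C_1 → C_0 is given by ∂[p,q] = [q] − [p]. For instance
  ∂[3,5] = [5] − [3].
The resulting 8×24 matrix has rank 7, and its Smith normal form has invariant factors (1,1,1,1,1,1,1).

Boundary ∂_2: C_2 → C_1 sends each 2-simplex [p,q,r] to [q,r] − [p,r] + [p,q]. For instance
  ∂[0,1,4] = [1,4] − [0,4] + [0,1],
  ∂[0,1,3] = [1,3] − [0,3] + [0,1].
As a 24×16 matrix over Z this has rank 15, with invariant factors (1,1,1,1,1,1,1,1,1,1,1,1,1,1,1).

Reading off H_k = ker ∂_k / im ∂_{k+1}:

  H_2: rank ker ∂_2 − rank ∂_3 = (16 − 15) − 0 = 1, and there is no ∂_3, so H_2 = Z.

(K is a triangulation of the torus T^2.)

H_2 = Z.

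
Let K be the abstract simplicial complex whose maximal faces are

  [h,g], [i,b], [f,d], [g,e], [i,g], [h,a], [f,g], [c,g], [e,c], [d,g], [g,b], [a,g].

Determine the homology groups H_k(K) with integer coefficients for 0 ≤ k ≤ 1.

K has 9 vertices, 12 edges.
rank ∂_0 = 0, rank ∂_1 = 8 ⇒ b_0 = 9 − 0 − 8 = 1; all invariant factors of ∂_1 are 1 so no torsion. So H_0 ≅ Z.
rank ∂_1 = 8, rank ∂_2 = 0 ⇒ b_1 = 12 − 8 − 0 = 4. So H_1 ≅ Z^4.

H_0 ≅ Z,  H_1 ≅ Z^4.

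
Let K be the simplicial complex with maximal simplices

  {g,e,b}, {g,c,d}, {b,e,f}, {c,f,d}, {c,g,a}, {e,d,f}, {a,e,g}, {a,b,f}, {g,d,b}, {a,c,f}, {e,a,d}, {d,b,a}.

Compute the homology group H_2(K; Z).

We work with the vertex ordering a < b < c < d < e < f < g. The simplices of K, each written with vertices in increasing order, are:

  0-simplices (7): a, b, c, d, e, f, g
  1-simplices (18): ab, ac, ad, ae, af, ag, bd, be, bf, bg, cd, cf, cg, de, df, dg, ef, eg
  2-simplices (12): abd, abf, acf, acg, ade, aeg, bdg, bef, beg, cdf, cdg, def

giving chain groups C_0 ≅ Z^7, C_1 ≅ Z^18, C_2 ≅ Z^12.

Boundary ∂_1: C_1 → C_0 is given by ∂[p,q] = [q] − [p].
The resulting 7×18 matrix has rank 6, and its Smith normal form has invariant factors (1,1,1,1,1,1).

The boundary map ∂_2: C_2 → C_1 maps a triangle to the signed sum of its edges. For instance
  ∂ade = de − ae + ad,
  ∂aeg = eg − ag + ae.
As a 18×12 matrix over Z this has rank 12, with invariant factors (1,1,1,1,1,1,1,1,1,1,1,2).

Now H_k = ker ∂_k / im ∂_{k+1}, so:

  H_2: rank ker ∂_2 − rank ∂_3 = (12 − 12) − 0 = 0, and there is no ∂_3, so H_2 ≅ 0.

H_2 ≅ 0.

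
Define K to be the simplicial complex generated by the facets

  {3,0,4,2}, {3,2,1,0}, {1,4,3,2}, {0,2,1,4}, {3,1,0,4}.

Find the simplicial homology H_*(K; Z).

Take the total order 0 < 1 < 2 < 3 < 4 on the vertex set. Then K (dimension 3) consists of the simplices:

  0-simplices (5): [0], [1], [2], [3], [4]
  1-simplices (10): [0,1], [0,2], [0,3], [0,4], [1,2], [1,3], [1,4], [2,3], [2,4], [3,4]
  2-simplices (10): [0,1,2], [0,1,3], [0,1,4], [0,2,3], [0,2,4], [0,3,4], [1,2,3], [1,2,4], [1,3,4], [2,3,4]
  3-simplices (5): [0,1,2,3], [0,1,2,4], [0,1,3,4], [0,2,3,4], [1,2,3,4]

so the chain groups are C_0 ≅ Z^5, C_1 ≅ Z^10, C_2 ≅ Z^10, C_3 ≅ Z^5.

∂_1: C_1 → C_0 is given by ∂[p,q] = [q] − [p].
As a 5×10 matrix over Z this has rank 4, with invariant factors (1,1,1,1).

Boundary ∂_2: C_2 → C_1 sends each 2-simplex [p,q,r] to [q,r] − [p,r] + [p,q]. For instance
  ∂[2,3,4] = [3,4] − [2,4] + [2,3],
  ∂[1,3,4] = [3,4] − [1,4] + [1,3].
The resulting 10×10 matrix has rank 6, and its Smith normal form has invariant factors (1,1,1,1,1,1).

Boundary ∂_3: C_3 → C_2 sends each 3-simplex σ to the alternating sum Σ_i (−1)^i (σ with its i-th vertex removed). For instance
  ∂[0,2,3,4] = [2,3,4] − [0,3,4] + [0,2,4] − [0,2,3],
  ∂[0,1,2,4] = [1,2,4] − [0,2,4] + [0,1,4] − [0,1,2].
The resulting 10×5 matrix has rank 4, and its Smith normal form has invariant factors (1,1,1,1).

Reading off H_k = ker ∂_k / im ∂_{k+1}:

  H_0: rank C_0 − rank ∂_1 = 5 − 4 = 1, and the invariant factors of ∂_1 are all 1, so H_0 = Z.
  H_1: rank ker ∂_1 − rank ∂_2 = (10 − 4) − 6 = 0, and the invariant factors of ∂_2 are all 1, so H_1 = 0.
  H_2: rank ker ∂_2 − rank ∂_3 = (10 − 6) − 4 = 0, and the invariant factors of ∂_3 are all 1, so H_2 = 0.
  H_3: rank ker ∂_3 − rank ∂_4 = (5 − 4) − 0 = 1, and there is no ∂_4, so H_3 = Z.

H_0 ≅ Z,  H_1 = 0,  H_2 = 0,  H_3 ≅ Z.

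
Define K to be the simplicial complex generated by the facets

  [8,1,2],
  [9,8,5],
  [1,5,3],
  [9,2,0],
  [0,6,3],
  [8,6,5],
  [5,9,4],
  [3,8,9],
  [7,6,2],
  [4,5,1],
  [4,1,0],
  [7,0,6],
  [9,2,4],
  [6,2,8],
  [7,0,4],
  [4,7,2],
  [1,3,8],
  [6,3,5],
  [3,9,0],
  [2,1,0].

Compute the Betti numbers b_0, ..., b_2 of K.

Fix the vertex order 0 < 1 < 2 < 3 < 4 < 5 < 6 < 7 < 8 < 9 and write every simplex with vertices in increasing order. Then dim K = 2 and the simplices of K are:

  0-simplices (10): [0], [1], [2], [3], [4], [5], [6], [7], [8], [9]
  1-simplices (30): (30 of them)
  2-simplices (20): (20 of them)

Hence C_0 ≅ Z^10, C_1 ≅ Z^30, C_2 ≅ Z^20.

The boundary map ∂_1: C_1 → C_0 maps an edge to its endpoints' difference, ∂[p,q] = q − p.
The resulting 10×30 matrix has rank 9, and its Smith normal form has invariant factors (1,1,1,1,1,1,1,1,1).

The boundary map ∂_2: C_2 → C_1 acts by ∂[p,q,r] = [q,r] − [p,r] + [p,q]. For instance
  ∂[3,5,6] = [5,6] − [3,6] + [3,5],
  ∂[0,3,9] = [3,9] − [0,9] + [0,3].
The resulting 30×20 matrix has rank 20, and its Smith normal form has invariant factors (1,1,1,1,1,1,1,1,1,1,1,1,1,1,1,1,1,1,1,2).

Reading off H_k = ker ∂_k / im ∂_{k+1}:

  H_0: rank C_0 − rank ∂_1 = 10 − 9 = 1, and the invariant factors of ∂_1 are all 1, so H_0 ≅ Z.
  H_1: rank ker ∂_1 − rank ∂_2 = (30 − 9) − 20 = 1, and ∂_2 has invariant factor 2 > 1, so H_1 ≅ Z ⊕ Z_2.
  H_2: rank ker ∂_2 − rank ∂_3 = (20 − 20) − 0 = 0, and there is no ∂_3, so H_2 ≅ 0.

Hence the Betti numbers are b_0 = 1, b_1 = 1, b_2 = 0.

b_0 = 1, b_1 = 1, b_2 = 0.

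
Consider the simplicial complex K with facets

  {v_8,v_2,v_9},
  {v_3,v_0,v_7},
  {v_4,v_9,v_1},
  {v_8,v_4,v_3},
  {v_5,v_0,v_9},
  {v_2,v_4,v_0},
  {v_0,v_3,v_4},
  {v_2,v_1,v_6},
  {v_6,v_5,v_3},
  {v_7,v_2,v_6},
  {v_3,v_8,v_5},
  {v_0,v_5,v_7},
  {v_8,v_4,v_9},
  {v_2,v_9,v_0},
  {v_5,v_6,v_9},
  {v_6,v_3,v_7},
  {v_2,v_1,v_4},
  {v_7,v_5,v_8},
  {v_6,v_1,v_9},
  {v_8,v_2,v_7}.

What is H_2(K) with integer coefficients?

H_2 ≅ 0.

Order the vertices as v_0 < v_1 < v_2 < v_3 < v_4 < v_5 < v_6 < v_7 < v_8 < v_9. Listing each simplex with vertices in this order, K has dimension 2 with simplices:

  0-simplices (10): [v_0], [v_1], [v_2], [v_3], [v_4], [v_5], [v_6], [v_7], [v_8], [v_9]
  1-simplices (30): (30 of them)
  2-simplices (20): (20 of them)

so the chain groups are C_0 ≅ Z^10, C_1 ≅ Z^30, C_2 ≅ Z^20.

The boundary map ∂_1: C_1 → C_0 maps an edge to its endpoints' difference, ∂[p,q] = q − p.
The resulting 10×30 matrix has rank 9, and its Smith normal form has invariant factors (1,1,1,1,1,1,1,1,1).

Boundary ∂_2: C_2 → C_1 acts by ∂[p,q,r] = [q,r] − [p,r] + [p,q]. For instance
  ∂[v_0,v_5,v_7] = [v_5,v_7] − [v_0,v_7] + [v_0,v_5],
  ∂[v_2,v_8,v_9] = [v_8,v_9] − [v_2,v_9] + [v_2,v_8].
The resulting 30×20 matrix has rank 20, and its Smith normal form has invariant factors (1,1,1,1,1,1,1,1,1,1,1,1,1,1,1,1,1,1,1,2).

Computing H_k = (kernel of ∂_k) / (image of ∂_{k+1}):

  H_2: rank ker ∂_2 − rank ∂_3 = (20 − 20) − 0 = 0, and there is no ∂_3, so H_2 = 0.

(K is a triangulation of the Klein bottle.)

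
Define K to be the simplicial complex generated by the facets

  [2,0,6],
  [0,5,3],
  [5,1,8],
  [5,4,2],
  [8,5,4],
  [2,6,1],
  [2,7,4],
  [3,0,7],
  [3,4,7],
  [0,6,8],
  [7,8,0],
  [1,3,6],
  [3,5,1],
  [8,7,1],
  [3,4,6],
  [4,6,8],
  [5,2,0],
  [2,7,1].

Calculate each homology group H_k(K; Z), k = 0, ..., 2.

H_0 = Z,  H_1 = Z^2,  H_2 = Z.

Fix the vertex order 0 < 1 < 2 < 3 < 4 < 5 < 6 < 7 < 8 and write every simplex with vertices in increasing order. Then dim K = 2 and the simplices of K are:

  0-simplices (9): [0], [1], [2], [3], [4], [5], [6], [7], [8]
  1-simplices (27): (27 of them)
  2-simplices (18): [0,2,5], [0,2,6], [0,3,5], [0,3,7], [0,6,8], [0,7,8], [1,2,6], [1,2,7], [1,3,5], [1,3,6], [1,5,8], [1,7,8], [2,4,5], [2,4,7], [3,4,6], [3,4,7], [4,5,8], [4,6,8]

Hence C_0 ≅ Z^9, C_1 ≅ Z^27, C_2 ≅ Z^18.

The boundary map ∂_1: C_1 → C_0 maps an edge to its endpoints' difference, ∂[p,q] = q − p.
The 9×27 boundary matrix has rank 8 and Smith normal form diag(1,1,1,1,1,1,1,1).

∂_2: C_2 → C_1 maps a triangle to the signed sum of its edges. For instance
  ∂[0,6,8] = [6,8] − [0,8] + [0,6],
  ∂[3,4,6] = [4,6] − [3,6] + [3,4].
The resulting 27×18 matrix has rank 17, and its Smith normal form has invariant factors (1,1,1,1,1,1,1,1,1,1,1,1,1,1,1,1,1).

Now H_k = ker ∂_k / im ∂_{k+1}, so:

  H_0: rank C_0 − rank ∂_1 = 9 − 8 = 1, and the invariant factors of ∂_1 are all 1, so H_0 ≅ Z.
  H_1: rank ker ∂_1 − rank ∂_2 = (27 − 8) − 17 = 2, and the invariant factors of ∂_2 are all 1, so H_1 ≅ Z^2.
  H_2: rank ker ∂_2 − rank ∂_3 = (18 − 17) − 0 = 1, and there is no ∂_3, so H_2 ≅ Z.

As a check, the Euler characteristic is 9 − 27 + 18 = 0, which agrees with 1 − 2 + 1 = 0.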